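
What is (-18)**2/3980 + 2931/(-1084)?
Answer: -2828541/1078580 ≈ -2.6225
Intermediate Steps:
(-18)**2/3980 + 2931/(-1084) = 324*(1/3980) + 2931*(-1/1084) = 81/995 - 2931/1084 = -2828541/1078580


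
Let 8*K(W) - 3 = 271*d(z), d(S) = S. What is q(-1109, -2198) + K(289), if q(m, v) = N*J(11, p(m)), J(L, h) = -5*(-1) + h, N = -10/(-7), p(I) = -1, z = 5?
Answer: 4913/28 ≈ 175.46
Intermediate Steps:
N = 10/7 (N = -10*(-1/7) = 10/7 ≈ 1.4286)
J(L, h) = 5 + h
q(m, v) = 40/7 (q(m, v) = 10*(5 - 1)/7 = (10/7)*4 = 40/7)
K(W) = 679/4 (K(W) = 3/8 + (271*5)/8 = 3/8 + (1/8)*1355 = 3/8 + 1355/8 = 679/4)
q(-1109, -2198) + K(289) = 40/7 + 679/4 = 4913/28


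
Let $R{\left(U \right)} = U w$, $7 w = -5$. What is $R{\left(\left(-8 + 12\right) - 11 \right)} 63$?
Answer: $315$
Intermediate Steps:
$w = - \frac{5}{7}$ ($w = \frac{1}{7} \left(-5\right) = - \frac{5}{7} \approx -0.71429$)
$R{\left(U \right)} = - \frac{5 U}{7}$ ($R{\left(U \right)} = U \left(- \frac{5}{7}\right) = - \frac{5 U}{7}$)
$R{\left(\left(-8 + 12\right) - 11 \right)} 63 = - \frac{5 \left(\left(-8 + 12\right) - 11\right)}{7} \cdot 63 = - \frac{5 \left(4 - 11\right)}{7} \cdot 63 = \left(- \frac{5}{7}\right) \left(-7\right) 63 = 5 \cdot 63 = 315$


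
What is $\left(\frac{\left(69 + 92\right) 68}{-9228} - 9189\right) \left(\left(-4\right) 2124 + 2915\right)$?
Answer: $\frac{118327022560}{2307} \approx 5.129 \cdot 10^{7}$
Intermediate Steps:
$\left(\frac{\left(69 + 92\right) 68}{-9228} - 9189\right) \left(\left(-4\right) 2124 + 2915\right) = \left(161 \cdot 68 \left(- \frac{1}{9228}\right) - 9189\right) \left(-8496 + 2915\right) = \left(10948 \left(- \frac{1}{9228}\right) - 9189\right) \left(-5581\right) = \left(- \frac{2737}{2307} - 9189\right) \left(-5581\right) = \left(- \frac{21201760}{2307}\right) \left(-5581\right) = \frac{118327022560}{2307}$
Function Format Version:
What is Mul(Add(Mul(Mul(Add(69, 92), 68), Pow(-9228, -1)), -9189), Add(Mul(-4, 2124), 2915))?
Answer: Rational(118327022560, 2307) ≈ 5.1290e+7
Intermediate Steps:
Mul(Add(Mul(Mul(Add(69, 92), 68), Pow(-9228, -1)), -9189), Add(Mul(-4, 2124), 2915)) = Mul(Add(Mul(Mul(161, 68), Rational(-1, 9228)), -9189), Add(-8496, 2915)) = Mul(Add(Mul(10948, Rational(-1, 9228)), -9189), -5581) = Mul(Add(Rational(-2737, 2307), -9189), -5581) = Mul(Rational(-21201760, 2307), -5581) = Rational(118327022560, 2307)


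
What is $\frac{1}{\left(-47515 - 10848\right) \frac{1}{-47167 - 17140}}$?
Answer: $\frac{64307}{58363} \approx 1.1018$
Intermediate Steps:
$\frac{1}{\left(-47515 - 10848\right) \frac{1}{-47167 - 17140}} = \frac{1}{\left(-58363\right) \frac{1}{-64307}} = \frac{1}{\left(-58363\right) \left(- \frac{1}{64307}\right)} = \frac{1}{\frac{58363}{64307}} = \frac{64307}{58363}$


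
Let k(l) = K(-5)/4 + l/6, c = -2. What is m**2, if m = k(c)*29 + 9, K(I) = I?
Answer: 196249/144 ≈ 1362.8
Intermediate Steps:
k(l) = -5/4 + l/6
m = -443/12 (m = (-5/4 + (1/6)*(-2))*29 + 9 = (-5/4 - 1/3)*29 + 9 = -19/12*29 + 9 = -551/12 + 9 = -443/12 ≈ -36.917)
m**2 = (-443/12)**2 = 196249/144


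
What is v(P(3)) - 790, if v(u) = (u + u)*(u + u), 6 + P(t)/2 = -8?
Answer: 2346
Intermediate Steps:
P(t) = -28 (P(t) = -12 + 2*(-8) = -12 - 16 = -28)
v(u) = 4*u² (v(u) = (2*u)*(2*u) = 4*u²)
v(P(3)) - 790 = 4*(-28)² - 790 = 4*784 - 790 = 3136 - 790 = 2346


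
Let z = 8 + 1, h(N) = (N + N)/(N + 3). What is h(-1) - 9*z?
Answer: -82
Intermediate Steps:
h(N) = 2*N/(3 + N) (h(N) = (2*N)/(3 + N) = 2*N/(3 + N))
z = 9
h(-1) - 9*z = 2*(-1)/(3 - 1) - 9*9 = 2*(-1)/2 - 81 = 2*(-1)*(1/2) - 81 = -1 - 81 = -82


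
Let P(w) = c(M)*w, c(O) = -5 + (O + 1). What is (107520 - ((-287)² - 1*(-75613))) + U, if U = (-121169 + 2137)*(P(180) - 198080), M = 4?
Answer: 23577808098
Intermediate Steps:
c(O) = -4 + O (c(O) = -5 + (1 + O) = -4 + O)
P(w) = 0 (P(w) = (-4 + 4)*w = 0*w = 0)
U = 23577858560 (U = (-121169 + 2137)*(0 - 198080) = -119032*(-198080) = 23577858560)
(107520 - ((-287)² - 1*(-75613))) + U = (107520 - ((-287)² - 1*(-75613))) + 23577858560 = (107520 - (82369 + 75613)) + 23577858560 = (107520 - 1*157982) + 23577858560 = (107520 - 157982) + 23577858560 = -50462 + 23577858560 = 23577808098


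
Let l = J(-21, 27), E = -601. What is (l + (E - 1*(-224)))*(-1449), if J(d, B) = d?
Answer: 576702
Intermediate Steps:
l = -21
(l + (E - 1*(-224)))*(-1449) = (-21 + (-601 - 1*(-224)))*(-1449) = (-21 + (-601 + 224))*(-1449) = (-21 - 377)*(-1449) = -398*(-1449) = 576702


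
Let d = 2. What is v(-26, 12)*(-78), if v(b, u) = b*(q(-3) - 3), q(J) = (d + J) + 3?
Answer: -2028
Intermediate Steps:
q(J) = 5 + J (q(J) = (2 + J) + 3 = 5 + J)
v(b, u) = -b (v(b, u) = b*((5 - 3) - 3) = b*(2 - 3) = b*(-1) = -b)
v(-26, 12)*(-78) = -1*(-26)*(-78) = 26*(-78) = -2028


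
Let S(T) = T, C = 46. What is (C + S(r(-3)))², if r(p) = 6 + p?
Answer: 2401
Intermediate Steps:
(C + S(r(-3)))² = (46 + (6 - 3))² = (46 + 3)² = 49² = 2401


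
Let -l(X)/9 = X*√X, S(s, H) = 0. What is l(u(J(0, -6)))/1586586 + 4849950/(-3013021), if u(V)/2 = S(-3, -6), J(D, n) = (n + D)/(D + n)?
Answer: -4849950/3013021 ≈ -1.6097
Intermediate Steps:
J(D, n) = 1 (J(D, n) = (D + n)/(D + n) = 1)
u(V) = 0 (u(V) = 2*0 = 0)
l(X) = -9*X^(3/2) (l(X) = -9*X*√X = -9*X^(3/2))
l(u(J(0, -6)))/1586586 + 4849950/(-3013021) = -9*0^(3/2)/1586586 + 4849950/(-3013021) = -9*0*(1/1586586) + 4849950*(-1/3013021) = 0*(1/1586586) - 4849950/3013021 = 0 - 4849950/3013021 = -4849950/3013021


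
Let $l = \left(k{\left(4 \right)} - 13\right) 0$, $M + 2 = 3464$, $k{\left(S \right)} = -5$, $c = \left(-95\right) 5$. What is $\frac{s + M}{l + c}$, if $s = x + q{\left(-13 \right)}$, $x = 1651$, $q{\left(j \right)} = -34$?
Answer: $- \frac{5079}{475} \approx -10.693$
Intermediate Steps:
$c = -475$
$M = 3462$ ($M = -2 + 3464 = 3462$)
$s = 1617$ ($s = 1651 - 34 = 1617$)
$l = 0$ ($l = \left(-5 - 13\right) 0 = \left(-18\right) 0 = 0$)
$\frac{s + M}{l + c} = \frac{1617 + 3462}{0 - 475} = \frac{5079}{-475} = 5079 \left(- \frac{1}{475}\right) = - \frac{5079}{475}$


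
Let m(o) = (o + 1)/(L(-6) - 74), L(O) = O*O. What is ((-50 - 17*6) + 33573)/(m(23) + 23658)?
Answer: 634999/449490 ≈ 1.4127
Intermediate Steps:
L(O) = O²
m(o) = -1/38 - o/38 (m(o) = (o + 1)/((-6)² - 74) = (1 + o)/(36 - 74) = (1 + o)/(-38) = (1 + o)*(-1/38) = -1/38 - o/38)
((-50 - 17*6) + 33573)/(m(23) + 23658) = ((-50 - 17*6) + 33573)/((-1/38 - 1/38*23) + 23658) = ((-50 - 102) + 33573)/((-1/38 - 23/38) + 23658) = (-152 + 33573)/(-12/19 + 23658) = 33421/(449490/19) = 33421*(19/449490) = 634999/449490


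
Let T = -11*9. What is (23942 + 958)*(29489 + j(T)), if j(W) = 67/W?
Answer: 24230555200/33 ≈ 7.3426e+8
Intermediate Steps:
T = -99
(23942 + 958)*(29489 + j(T)) = (23942 + 958)*(29489 + 67/(-99)) = 24900*(29489 + 67*(-1/99)) = 24900*(29489 - 67/99) = 24900*(2919344/99) = 24230555200/33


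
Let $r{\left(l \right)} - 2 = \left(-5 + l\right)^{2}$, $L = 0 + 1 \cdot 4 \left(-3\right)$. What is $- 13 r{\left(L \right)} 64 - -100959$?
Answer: $-141153$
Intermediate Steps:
$L = -12$ ($L = 0 + 1 \left(-12\right) = 0 - 12 = -12$)
$r{\left(l \right)} = 2 + \left(-5 + l\right)^{2}$
$- 13 r{\left(L \right)} 64 - -100959 = - 13 \left(2 + \left(-5 - 12\right)^{2}\right) 64 - -100959 = - 13 \left(2 + \left(-17\right)^{2}\right) 64 + 100959 = - 13 \left(2 + 289\right) 64 + 100959 = \left(-13\right) 291 \cdot 64 + 100959 = \left(-3783\right) 64 + 100959 = -242112 + 100959 = -141153$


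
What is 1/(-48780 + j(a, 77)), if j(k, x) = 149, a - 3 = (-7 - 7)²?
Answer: -1/48631 ≈ -2.0563e-5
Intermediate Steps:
a = 199 (a = 3 + (-7 - 7)² = 3 + (-14)² = 3 + 196 = 199)
1/(-48780 + j(a, 77)) = 1/(-48780 + 149) = 1/(-48631) = -1/48631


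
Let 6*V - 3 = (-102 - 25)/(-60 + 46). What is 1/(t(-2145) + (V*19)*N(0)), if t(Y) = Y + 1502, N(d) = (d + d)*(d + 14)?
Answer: -1/643 ≈ -0.0015552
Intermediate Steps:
N(d) = 2*d*(14 + d) (N(d) = (2*d)*(14 + d) = 2*d*(14 + d))
V = 169/84 (V = ½ + ((-102 - 25)/(-60 + 46))/6 = ½ + (-127/(-14))/6 = ½ + (-127*(-1/14))/6 = ½ + (⅙)*(127/14) = ½ + 127/84 = 169/84 ≈ 2.0119)
t(Y) = 1502 + Y
1/(t(-2145) + (V*19)*N(0)) = 1/((1502 - 2145) + ((169/84)*19)*(2*0*(14 + 0))) = 1/(-643 + 3211*(2*0*14)/84) = 1/(-643 + (3211/84)*0) = 1/(-643 + 0) = 1/(-643) = -1/643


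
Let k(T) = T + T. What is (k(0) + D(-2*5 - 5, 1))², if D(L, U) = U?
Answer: 1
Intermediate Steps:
k(T) = 2*T
(k(0) + D(-2*5 - 5, 1))² = (2*0 + 1)² = (0 + 1)² = 1² = 1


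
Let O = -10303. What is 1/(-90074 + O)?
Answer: -1/100377 ≈ -9.9624e-6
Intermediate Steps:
1/(-90074 + O) = 1/(-90074 - 10303) = 1/(-100377) = -1/100377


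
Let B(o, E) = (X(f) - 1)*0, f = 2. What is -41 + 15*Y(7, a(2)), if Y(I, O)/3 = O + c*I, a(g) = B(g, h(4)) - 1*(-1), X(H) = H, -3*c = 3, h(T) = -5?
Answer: -311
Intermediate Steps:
c = -1 (c = -⅓*3 = -1)
B(o, E) = 0 (B(o, E) = (2 - 1)*0 = 1*0 = 0)
a(g) = 1 (a(g) = 0 - 1*(-1) = 0 + 1 = 1)
Y(I, O) = -3*I + 3*O (Y(I, O) = 3*(O - I) = -3*I + 3*O)
-41 + 15*Y(7, a(2)) = -41 + 15*(-3*7 + 3*1) = -41 + 15*(-21 + 3) = -41 + 15*(-18) = -41 - 270 = -311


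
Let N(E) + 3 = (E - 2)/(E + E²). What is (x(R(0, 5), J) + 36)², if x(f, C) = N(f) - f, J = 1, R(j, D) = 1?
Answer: 3969/4 ≈ 992.25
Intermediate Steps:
N(E) = -3 + (-2 + E)/(E + E²) (N(E) = -3 + (E - 2)/(E + E²) = -3 + (-2 + E)/(E + E²))
x(f, C) = -f + (-2 - 3*f² - 2*f)/(f*(1 + f)) (x(f, C) = (-2 - 3*f² - 2*f)/(f*(1 + f)) - f = -f + (-2 - 3*f² - 2*f)/(f*(1 + f)))
(x(R(0, 5), J) + 36)² = ((-2 - 1*1³ - 4*1² - 2*1)/(1*(1 + 1)) + 36)² = (1*(-2 - 1*1 - 4*1 - 2)/2 + 36)² = (1*(½)*(-2 - 1 - 4 - 2) + 36)² = (1*(½)*(-9) + 36)² = (-9/2 + 36)² = (63/2)² = 3969/4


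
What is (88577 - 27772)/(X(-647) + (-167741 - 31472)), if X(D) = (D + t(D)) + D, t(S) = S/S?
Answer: -60805/200506 ≈ -0.30326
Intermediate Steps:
t(S) = 1
X(D) = 1 + 2*D (X(D) = (D + 1) + D = (1 + D) + D = 1 + 2*D)
(88577 - 27772)/(X(-647) + (-167741 - 31472)) = (88577 - 27772)/((1 + 2*(-647)) + (-167741 - 31472)) = 60805/((1 - 1294) - 199213) = 60805/(-1293 - 199213) = 60805/(-200506) = 60805*(-1/200506) = -60805/200506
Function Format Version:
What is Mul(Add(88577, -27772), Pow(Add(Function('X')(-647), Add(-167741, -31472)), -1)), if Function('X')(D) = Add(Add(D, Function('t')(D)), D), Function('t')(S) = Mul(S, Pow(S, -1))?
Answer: Rational(-60805, 200506) ≈ -0.30326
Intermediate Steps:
Function('t')(S) = 1
Function('X')(D) = Add(1, Mul(2, D)) (Function('X')(D) = Add(Add(D, 1), D) = Add(Add(1, D), D) = Add(1, Mul(2, D)))
Mul(Add(88577, -27772), Pow(Add(Function('X')(-647), Add(-167741, -31472)), -1)) = Mul(Add(88577, -27772), Pow(Add(Add(1, Mul(2, -647)), Add(-167741, -31472)), -1)) = Mul(60805, Pow(Add(Add(1, -1294), -199213), -1)) = Mul(60805, Pow(Add(-1293, -199213), -1)) = Mul(60805, Pow(-200506, -1)) = Mul(60805, Rational(-1, 200506)) = Rational(-60805, 200506)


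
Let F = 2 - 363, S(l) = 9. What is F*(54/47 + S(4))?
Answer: -172197/47 ≈ -3663.8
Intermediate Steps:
F = -361
F*(54/47 + S(4)) = -361*(54/47 + 9) = -361*477/47 = -172197/47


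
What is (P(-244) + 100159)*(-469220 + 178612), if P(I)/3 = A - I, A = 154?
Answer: -29453992624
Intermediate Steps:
P(I) = 462 - 3*I (P(I) = 3*(154 - I) = 462 - 3*I)
(P(-244) + 100159)*(-469220 + 178612) = ((462 - 3*(-244)) + 100159)*(-469220 + 178612) = ((462 + 732) + 100159)*(-290608) = (1194 + 100159)*(-290608) = 101353*(-290608) = -29453992624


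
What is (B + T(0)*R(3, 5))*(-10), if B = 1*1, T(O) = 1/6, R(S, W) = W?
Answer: -55/3 ≈ -18.333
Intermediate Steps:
T(O) = ⅙ (T(O) = 1*(⅙) = ⅙)
B = 1
(B + T(0)*R(3, 5))*(-10) = (1 + (⅙)*5)*(-10) = (1 + ⅚)*(-10) = (11/6)*(-10) = -55/3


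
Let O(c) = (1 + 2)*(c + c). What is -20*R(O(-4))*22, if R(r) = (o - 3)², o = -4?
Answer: -21560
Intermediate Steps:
O(c) = 6*c (O(c) = 3*(2*c) = 6*c)
R(r) = 49 (R(r) = (-4 - 3)² = (-7)² = 49)
-20*R(O(-4))*22 = -20*49*22 = -980*22 = -21560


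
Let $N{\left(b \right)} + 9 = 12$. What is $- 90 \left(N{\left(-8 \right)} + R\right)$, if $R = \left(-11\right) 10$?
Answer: $9630$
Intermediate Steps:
$R = -110$
$N{\left(b \right)} = 3$ ($N{\left(b \right)} = -9 + 12 = 3$)
$- 90 \left(N{\left(-8 \right)} + R\right) = - 90 \left(3 - 110\right) = \left(-90\right) \left(-107\right) = 9630$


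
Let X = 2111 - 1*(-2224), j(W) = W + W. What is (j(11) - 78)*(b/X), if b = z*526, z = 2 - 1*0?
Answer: -58912/4335 ≈ -13.590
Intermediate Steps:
j(W) = 2*W
z = 2 (z = 2 + 0 = 2)
X = 4335 (X = 2111 + 2224 = 4335)
b = 1052 (b = 2*526 = 1052)
(j(11) - 78)*(b/X) = (2*11 - 78)*(1052/4335) = (22 - 78)*(1052*(1/4335)) = -56*1052/4335 = -58912/4335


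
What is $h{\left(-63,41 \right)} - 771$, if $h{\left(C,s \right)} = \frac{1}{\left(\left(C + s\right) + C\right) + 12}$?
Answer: $- \frac{56284}{73} \approx -771.01$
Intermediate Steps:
$h{\left(C,s \right)} = \frac{1}{12 + s + 2 C}$ ($h{\left(C,s \right)} = \frac{1}{\left(s + 2 C\right) + 12} = \frac{1}{12 + s + 2 C}$)
$h{\left(-63,41 \right)} - 771 = \frac{1}{12 + 41 + 2 \left(-63\right)} - 771 = \frac{1}{12 + 41 - 126} - 771 = \frac{1}{-73} - 771 = - \frac{1}{73} - 771 = - \frac{56284}{73}$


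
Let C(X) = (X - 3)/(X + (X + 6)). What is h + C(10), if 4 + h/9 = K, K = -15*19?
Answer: -67619/26 ≈ -2600.7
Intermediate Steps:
C(X) = (-3 + X)/(6 + 2*X) (C(X) = (-3 + X)/(X + (6 + X)) = (-3 + X)/(6 + 2*X))
K = -285
h = -2601 (h = -36 + 9*(-285) = -36 - 2565 = -2601)
h + C(10) = -2601 + (-3 + 10)/(2*(3 + 10)) = -2601 + (½)*7/13 = -2601 + (½)*(1/13)*7 = -2601 + 7/26 = -67619/26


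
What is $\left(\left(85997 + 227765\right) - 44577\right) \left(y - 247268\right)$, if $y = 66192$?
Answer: $-48742943060$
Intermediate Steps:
$\left(\left(85997 + 227765\right) - 44577\right) \left(y - 247268\right) = \left(\left(85997 + 227765\right) - 44577\right) \left(66192 - 247268\right) = \left(313762 - 44577\right) \left(-181076\right) = 269185 \left(-181076\right) = -48742943060$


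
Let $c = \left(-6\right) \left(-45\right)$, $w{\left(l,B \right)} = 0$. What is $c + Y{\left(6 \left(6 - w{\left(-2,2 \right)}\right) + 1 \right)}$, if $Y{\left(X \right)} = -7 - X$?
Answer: $226$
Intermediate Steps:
$c = 270$
$c + Y{\left(6 \left(6 - w{\left(-2,2 \right)}\right) + 1 \right)} = 270 - \left(8 + 6 \left(6 - 0\right)\right) = 270 - \left(8 + 6 \left(6 + 0\right)\right) = 270 - \left(8 + 36\right) = 270 - 44 = 226$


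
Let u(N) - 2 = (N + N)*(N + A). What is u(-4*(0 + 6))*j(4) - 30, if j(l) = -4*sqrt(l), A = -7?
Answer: -11950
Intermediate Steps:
u(N) = 2 + 2*N*(-7 + N) (u(N) = 2 + (N + N)*(N - 7) = 2 + (2*N)*(-7 + N) = 2 + 2*N*(-7 + N))
u(-4*(0 + 6))*j(4) - 30 = (2 - (-56)*(0 + 6) + 2*(-4*(0 + 6))**2)*(-4*sqrt(4)) - 30 = (2 - (-56)*6 + 2*(-4*6)**2)*(-4*2) - 30 = (2 - 14*(-24) + 2*(-24)**2)*(-8) - 30 = (2 + 336 + 2*576)*(-8) - 30 = (2 + 336 + 1152)*(-8) - 30 = 1490*(-8) - 30 = -11920 - 30 = -11950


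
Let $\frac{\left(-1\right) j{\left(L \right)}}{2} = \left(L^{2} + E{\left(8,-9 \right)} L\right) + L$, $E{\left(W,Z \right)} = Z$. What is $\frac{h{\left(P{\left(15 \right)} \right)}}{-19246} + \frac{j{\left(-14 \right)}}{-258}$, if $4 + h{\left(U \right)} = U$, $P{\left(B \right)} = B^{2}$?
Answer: $\frac{5899259}{2482734} \approx 2.3761$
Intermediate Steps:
$j{\left(L \right)} = - 2 L^{2} + 16 L$ ($j{\left(L \right)} = - 2 \left(\left(L^{2} - 9 L\right) + L\right) = - 2 \left(L^{2} - 8 L\right) = - 2 L^{2} + 16 L$)
$h{\left(U \right)} = -4 + U$
$\frac{h{\left(P{\left(15 \right)} \right)}}{-19246} + \frac{j{\left(-14 \right)}}{-258} = \frac{-4 + 15^{2}}{-19246} + \frac{2 \left(-14\right) \left(8 - -14\right)}{-258} = \left(-4 + 225\right) \left(- \frac{1}{19246}\right) + 2 \left(-14\right) \left(8 + 14\right) \left(- \frac{1}{258}\right) = 221 \left(- \frac{1}{19246}\right) + 2 \left(-14\right) 22 \left(- \frac{1}{258}\right) = - \frac{221}{19246} - - \frac{308}{129} = - \frac{221}{19246} + \frac{308}{129} = \frac{5899259}{2482734}$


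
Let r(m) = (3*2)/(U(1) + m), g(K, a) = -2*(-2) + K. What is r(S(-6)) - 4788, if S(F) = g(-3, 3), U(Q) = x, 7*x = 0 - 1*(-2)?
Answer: -14350/3 ≈ -4783.3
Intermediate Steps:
g(K, a) = 4 + K
x = 2/7 (x = (0 - 1*(-2))/7 = (0 + 2)/7 = (1/7)*2 = 2/7 ≈ 0.28571)
U(Q) = 2/7
S(F) = 1 (S(F) = 4 - 3 = 1)
r(m) = 6/(2/7 + m) (r(m) = (3*2)/(2/7 + m) = 6/(2/7 + m))
r(S(-6)) - 4788 = 42/(2 + 7*1) - 4788 = 42/(2 + 7) - 4788 = 42/9 - 4788 = 42*(1/9) - 4788 = 14/3 - 4788 = -14350/3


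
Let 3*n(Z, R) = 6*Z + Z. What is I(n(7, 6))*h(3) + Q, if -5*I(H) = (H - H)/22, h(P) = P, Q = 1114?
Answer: 1114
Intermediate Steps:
n(Z, R) = 7*Z/3 (n(Z, R) = (6*Z + Z)/3 = (7*Z)/3 = 7*Z/3)
I(H) = 0 (I(H) = -(H - H)/(5*22) = -0/22 = -1/5*0 = 0)
I(n(7, 6))*h(3) + Q = 0*3 + 1114 = 0 + 1114 = 1114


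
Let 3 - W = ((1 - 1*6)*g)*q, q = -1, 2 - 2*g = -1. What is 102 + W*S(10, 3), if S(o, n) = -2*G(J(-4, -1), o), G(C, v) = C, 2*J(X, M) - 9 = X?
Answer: 249/2 ≈ 124.50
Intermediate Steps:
J(X, M) = 9/2 + X/2
g = 3/2 (g = 1 - ½*(-1) = 1 + ½ = 3/2 ≈ 1.5000)
S(o, n) = -5 (S(o, n) = -2*(9/2 + (½)*(-4)) = -2*(9/2 - 2) = -2*5/2 = -5)
W = -9/2 (W = 3 - (1 - 1*6)*(3/2)*(-1) = 3 - (1 - 6)*(3/2)*(-1) = 3 - (-5*3/2)*(-1) = 3 - (-15)*(-1)/2 = 3 - 1*15/2 = 3 - 15/2 = -9/2 ≈ -4.5000)
102 + W*S(10, 3) = 102 - 9/2*(-5) = 102 + 45/2 = 249/2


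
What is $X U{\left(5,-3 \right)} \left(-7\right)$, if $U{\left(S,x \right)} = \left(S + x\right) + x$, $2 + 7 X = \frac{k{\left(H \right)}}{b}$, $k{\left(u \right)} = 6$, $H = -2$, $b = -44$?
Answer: $- \frac{47}{22} \approx -2.1364$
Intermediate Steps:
$X = - \frac{47}{154}$ ($X = - \frac{2}{7} + \frac{6 \frac{1}{-44}}{7} = - \frac{2}{7} + \frac{6 \left(- \frac{1}{44}\right)}{7} = - \frac{2}{7} + \frac{1}{7} \left(- \frac{3}{22}\right) = - \frac{2}{7} - \frac{3}{154} = - \frac{47}{154} \approx -0.30519$)
$U{\left(S,x \right)} = S + 2 x$
$X U{\left(5,-3 \right)} \left(-7\right) = - \frac{47 \left(5 + 2 \left(-3\right)\right)}{154} \left(-7\right) = - \frac{47 \left(5 - 6\right)}{154} \left(-7\right) = \left(- \frac{47}{154}\right) \left(-1\right) \left(-7\right) = \frac{47}{154} \left(-7\right) = - \frac{47}{22}$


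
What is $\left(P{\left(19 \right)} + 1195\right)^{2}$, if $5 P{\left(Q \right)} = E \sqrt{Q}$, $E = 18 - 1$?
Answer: $\frac{35706116}{25} + 8126 \sqrt{19} \approx 1.4637 \cdot 10^{6}$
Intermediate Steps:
$E = 17$ ($E = 18 - 1 = 17$)
$P{\left(Q \right)} = \frac{17 \sqrt{Q}}{5}$
$\left(P{\left(19 \right)} + 1195\right)^{2} = \left(\frac{17 \sqrt{19}}{5} + 1195\right)^{2} = \left(1195 + \frac{17 \sqrt{19}}{5}\right)^{2}$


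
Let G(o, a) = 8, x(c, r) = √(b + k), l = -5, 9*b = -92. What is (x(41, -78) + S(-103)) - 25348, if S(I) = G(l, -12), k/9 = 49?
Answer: -25340 + √3877/3 ≈ -25319.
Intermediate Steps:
k = 441 (k = 9*49 = 441)
b = -92/9 (b = (⅑)*(-92) = -92/9 ≈ -10.222)
x(c, r) = √3877/3 (x(c, r) = √(-92/9 + 441) = √(3877/9) = √3877/3)
S(I) = 8
(x(41, -78) + S(-103)) - 25348 = (√3877/3 + 8) - 25348 = (8 + √3877/3) - 25348 = -25340 + √3877/3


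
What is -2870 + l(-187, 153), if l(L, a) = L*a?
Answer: -31481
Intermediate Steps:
-2870 + l(-187, 153) = -2870 - 187*153 = -2870 - 28611 = -31481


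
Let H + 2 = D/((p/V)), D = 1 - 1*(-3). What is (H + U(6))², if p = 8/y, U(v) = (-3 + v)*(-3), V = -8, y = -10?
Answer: 841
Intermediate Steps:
U(v) = 9 - 3*v
p = -⅘ (p = 8/(-10) = 8*(-⅒) = -⅘ ≈ -0.80000)
D = 4 (D = 1 + 3 = 4)
H = 38 (H = -2 + 4/((-⅘/(-8))) = -2 + 4/((-⅘*(-⅛))) = -2 + 4/(⅒) = -2 + 4*10 = -2 + 40 = 38)
(H + U(6))² = (38 + (9 - 3*6))² = (38 + (9 - 18))² = (38 - 9)² = 29² = 841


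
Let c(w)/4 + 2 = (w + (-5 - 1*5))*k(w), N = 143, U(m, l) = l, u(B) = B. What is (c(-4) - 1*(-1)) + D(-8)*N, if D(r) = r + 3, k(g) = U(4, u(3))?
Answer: -890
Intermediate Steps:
k(g) = 3
c(w) = -128 + 12*w (c(w) = -8 + 4*((w + (-5 - 1*5))*3) = -8 + 4*((w + (-5 - 5))*3) = -8 + 4*((w - 10)*3) = -8 + 4*((-10 + w)*3) = -8 + 4*(-30 + 3*w) = -8 + (-120 + 12*w) = -128 + 12*w)
D(r) = 3 + r
(c(-4) - 1*(-1)) + D(-8)*N = ((-128 + 12*(-4)) - 1*(-1)) + (3 - 8)*143 = ((-128 - 48) + 1) - 5*143 = (-176 + 1) - 715 = -175 - 715 = -890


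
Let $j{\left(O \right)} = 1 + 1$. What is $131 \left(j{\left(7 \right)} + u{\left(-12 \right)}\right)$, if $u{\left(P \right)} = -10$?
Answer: $-1048$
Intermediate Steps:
$j{\left(O \right)} = 2$
$131 \left(j{\left(7 \right)} + u{\left(-12 \right)}\right) = 131 \left(2 - 10\right) = 131 \left(-8\right) = -1048$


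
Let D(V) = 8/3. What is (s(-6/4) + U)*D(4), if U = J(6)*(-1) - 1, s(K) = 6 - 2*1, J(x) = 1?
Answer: 16/3 ≈ 5.3333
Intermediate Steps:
s(K) = 4 (s(K) = 6 - 2 = 4)
D(V) = 8/3 (D(V) = 8*(⅓) = 8/3)
U = -2 (U = 1*(-1) - 1 = -1 - 1 = -2)
(s(-6/4) + U)*D(4) = (4 - 2)*(8/3) = 2*(8/3) = 16/3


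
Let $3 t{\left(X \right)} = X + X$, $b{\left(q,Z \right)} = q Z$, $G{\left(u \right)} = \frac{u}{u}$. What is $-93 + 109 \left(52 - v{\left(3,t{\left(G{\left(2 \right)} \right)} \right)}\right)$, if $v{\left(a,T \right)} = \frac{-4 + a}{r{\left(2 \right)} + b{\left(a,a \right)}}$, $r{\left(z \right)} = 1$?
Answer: $\frac{55859}{10} \approx 5585.9$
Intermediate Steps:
$G{\left(u \right)} = 1$
$b{\left(q,Z \right)} = Z q$
$t{\left(X \right)} = \frac{2 X}{3}$ ($t{\left(X \right)} = \frac{X + X}{3} = \frac{2 X}{3}$)
$v{\left(a,T \right)} = \frac{-4 + a}{1 + a^{2}}$ ($v{\left(a,T \right)} = \frac{-4 + a}{1 + a a} = \frac{-4 + a}{1 + a^{2}}$)
$-93 + 109 \left(52 - v{\left(3,t{\left(G{\left(2 \right)} \right)} \right)}\right) = -93 + 109 \left(52 - \frac{-4 + 3}{1 + 3^{2}}\right) = -93 + 109 \left(52 - \frac{1}{1 + 9} \left(-1\right)\right) = -93 + 109 \left(52 - \frac{1}{10} \left(-1\right)\right) = -93 + 109 \left(52 - - \frac{1}{10}\right) = -93 + 109 \left(52 + \frac{1}{10}\right) = -93 + 109 \cdot \frac{521}{10} = -93 + \frac{56789}{10} = \frac{55859}{10}$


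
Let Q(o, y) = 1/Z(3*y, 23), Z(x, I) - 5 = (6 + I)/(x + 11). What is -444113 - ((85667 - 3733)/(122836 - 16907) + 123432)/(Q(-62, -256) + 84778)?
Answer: -14980267380898874797/33730645738325 ≈ -4.4411e+5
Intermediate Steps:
Z(x, I) = 5 + (6 + I)/(11 + x) (Z(x, I) = 5 + (6 + I)/(x + 11) = 5 + (6 + I)/(11 + x))
Q(o, y) = (11 + 3*y)/(84 + 15*y) (Q(o, y) = 1/((61 + 23 + 5*(3*y))/(11 + 3*y)) = 1/((61 + 23 + 15*y)/(11 + 3*y)) = 1/((84 + 15*y)/(11 + 3*y)) = (11 + 3*y)/(84 + 15*y))
-444113 - ((85667 - 3733)/(122836 - 16907) + 123432)/(Q(-62, -256) + 84778) = -444113 - ((85667 - 3733)/(122836 - 16907) + 123432)/((11 + 3*(-256))/(3*(28 + 5*(-256))) + 84778) = -444113 - (81934/105929 + 123432)/((11 - 768)/(3*(28 - 1280)) + 84778) = -444113 - (81934*(1/105929) + 123432)/((⅓)*(-757)/(-1252) + 84778) = -444113 - (81934/105929 + 123432)/((⅓)*(-1/1252)*(-757) + 84778) = -444113 - 13075110262/(105929*(757/3756 + 84778)) = -444113 - 13075110262/(105929*318426925/3756) = -444113 - 13075110262*3756/(105929*318426925) = -444113 - 1*49110114144072/33730645738325 = -444113 - 49110114144072/33730645738325 = -14980267380898874797/33730645738325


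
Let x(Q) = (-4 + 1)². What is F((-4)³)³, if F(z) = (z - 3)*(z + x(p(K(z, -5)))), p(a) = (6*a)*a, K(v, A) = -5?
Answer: 50039444125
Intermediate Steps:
p(a) = 6*a²
x(Q) = 9 (x(Q) = (-3)² = 9)
F(z) = (-3 + z)*(9 + z) (F(z) = (z - 3)*(z + 9) = (-3 + z)*(9 + z))
F((-4)³)³ = (-27 + ((-4)³)² + 6*(-4)³)³ = (-27 + (-64)² + 6*(-64))³ = (-27 + 4096 - 384)³ = 3685³ = 50039444125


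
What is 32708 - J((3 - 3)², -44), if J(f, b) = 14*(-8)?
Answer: 32820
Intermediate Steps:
J(f, b) = -112
32708 - J((3 - 3)², -44) = 32708 - 1*(-112) = 32708 + 112 = 32820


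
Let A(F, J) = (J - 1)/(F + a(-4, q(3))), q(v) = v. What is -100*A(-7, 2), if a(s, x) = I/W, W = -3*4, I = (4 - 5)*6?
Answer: 200/13 ≈ 15.385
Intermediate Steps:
I = -6 (I = -1*6 = -6)
W = -12
a(s, x) = ½ (a(s, x) = -6/(-12) = -6*(-1/12) = ½)
A(F, J) = (-1 + J)/(½ + F) (A(F, J) = (J - 1)/(F + ½) = (-1 + J)/(½ + F))
-100*A(-7, 2) = -200*(-1 + 2)/(1 + 2*(-7)) = -200/(1 - 14) = -200/(-13) = -200*(-1)/13 = -100*(-2/13) = 200/13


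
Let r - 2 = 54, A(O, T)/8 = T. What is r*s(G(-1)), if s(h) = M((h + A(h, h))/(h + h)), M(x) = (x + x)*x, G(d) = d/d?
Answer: 2268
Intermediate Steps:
A(O, T) = 8*T
G(d) = 1
M(x) = 2*x**2 (M(x) = (2*x)*x = 2*x**2)
s(h) = 81/2 (s(h) = 2*((h + 8*h)/(h + h))**2 = 2*((9*h)/((2*h)))**2 = 2*((9*h)*(1/(2*h)))**2 = 2*(9/2)**2 = 2*(81/4) = 81/2)
r = 56 (r = 2 + 54 = 56)
r*s(G(-1)) = 56*(81/2) = 2268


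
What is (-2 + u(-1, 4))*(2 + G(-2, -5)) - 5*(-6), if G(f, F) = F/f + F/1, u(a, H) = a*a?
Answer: 61/2 ≈ 30.500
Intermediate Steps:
u(a, H) = a**2
G(f, F) = F + F/f (G(f, F) = F/f + F*1 = F/f + F = F + F/f)
(-2 + u(-1, 4))*(2 + G(-2, -5)) - 5*(-6) = (-2 + (-1)**2)*(2 + (-5 - 5/(-2))) - 5*(-6) = (-2 + 1)*(2 + (-5 - 5*(-1/2))) + 30 = -(2 + (-5 + 5/2)) + 30 = -(2 - 5/2) + 30 = -1*(-1/2) + 30 = 1/2 + 30 = 61/2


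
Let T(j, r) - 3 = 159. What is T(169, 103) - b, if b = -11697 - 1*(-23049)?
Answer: -11190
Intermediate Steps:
T(j, r) = 162 (T(j, r) = 3 + 159 = 162)
b = 11352 (b = -11697 + 23049 = 11352)
T(169, 103) - b = 162 - 1*11352 = 162 - 11352 = -11190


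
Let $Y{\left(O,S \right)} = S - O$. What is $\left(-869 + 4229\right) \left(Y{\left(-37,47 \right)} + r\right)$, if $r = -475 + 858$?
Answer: $1569120$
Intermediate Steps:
$r = 383$
$\left(-869 + 4229\right) \left(Y{\left(-37,47 \right)} + r\right) = \left(-869 + 4229\right) \left(\left(47 - -37\right) + 383\right) = 3360 \left(\left(47 + 37\right) + 383\right) = 3360 \left(84 + 383\right) = 3360 \cdot 467 = 1569120$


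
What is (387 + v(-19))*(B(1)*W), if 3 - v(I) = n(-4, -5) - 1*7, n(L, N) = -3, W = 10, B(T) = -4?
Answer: -16000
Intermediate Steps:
v(I) = 13 (v(I) = 3 - (-3 - 1*7) = 3 - (-3 - 7) = 3 - 1*(-10) = 3 + 10 = 13)
(387 + v(-19))*(B(1)*W) = (387 + 13)*(-4*10) = 400*(-40) = -16000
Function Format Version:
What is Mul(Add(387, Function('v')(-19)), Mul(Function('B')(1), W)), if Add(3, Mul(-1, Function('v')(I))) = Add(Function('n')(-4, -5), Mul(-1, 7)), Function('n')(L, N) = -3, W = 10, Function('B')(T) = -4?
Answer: -16000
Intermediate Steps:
Function('v')(I) = 13 (Function('v')(I) = Add(3, Mul(-1, Add(-3, Mul(-1, 7)))) = Add(3, Mul(-1, Add(-3, -7))) = Add(3, Mul(-1, -10)) = Add(3, 10) = 13)
Mul(Add(387, Function('v')(-19)), Mul(Function('B')(1), W)) = Mul(Add(387, 13), Mul(-4, 10)) = Mul(400, -40) = -16000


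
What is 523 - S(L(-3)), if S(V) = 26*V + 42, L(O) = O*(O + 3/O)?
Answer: 169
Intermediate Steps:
S(V) = 42 + 26*V
523 - S(L(-3)) = 523 - (42 + 26*(3 + (-3)²)) = 523 - (42 + 26*(3 + 9)) = 523 - (42 + 26*12) = 523 - (42 + 312) = 523 - 1*354 = 523 - 354 = 169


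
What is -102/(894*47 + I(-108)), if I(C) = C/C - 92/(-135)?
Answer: -13770/5672657 ≈ -0.0024274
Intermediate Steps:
I(C) = 227/135 (I(C) = 1 - 92*(-1/135) = 1 + 92/135 = 227/135)
-102/(894*47 + I(-108)) = -102/(894*47 + 227/135) = -102/(42018 + 227/135) = -102/(5672657/135) = (135/5672657)*(-102) = -13770/5672657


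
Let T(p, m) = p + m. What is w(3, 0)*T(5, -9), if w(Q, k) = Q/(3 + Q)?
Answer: -2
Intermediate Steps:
T(p, m) = m + p
w(Q, k) = Q/(3 + Q)
w(3, 0)*T(5, -9) = (3/(3 + 3))*(-9 + 5) = (3/6)*(-4) = (3*(⅙))*(-4) = (½)*(-4) = -2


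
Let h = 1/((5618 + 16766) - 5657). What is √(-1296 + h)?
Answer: I*√362611100857/16727 ≈ 36.0*I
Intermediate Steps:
h = 1/16727 (h = 1/(22384 - 5657) = 1/16727 ≈ 5.9784e-5)
√(-1296 + h) = √(-1296 + 1/16727) = √(-21678191/16727) = I*√362611100857/16727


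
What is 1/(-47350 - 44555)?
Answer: -1/91905 ≈ -1.0881e-5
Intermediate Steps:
1/(-47350 - 44555) = 1/(-91905) = -1/91905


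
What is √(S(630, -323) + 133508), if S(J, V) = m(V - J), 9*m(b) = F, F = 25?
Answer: √1201597/3 ≈ 365.39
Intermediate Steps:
m(b) = 25/9 (m(b) = (⅑)*25 = 25/9)
S(J, V) = 25/9
√(S(630, -323) + 133508) = √(25/9 + 133508) = √(1201597/9) = √1201597/3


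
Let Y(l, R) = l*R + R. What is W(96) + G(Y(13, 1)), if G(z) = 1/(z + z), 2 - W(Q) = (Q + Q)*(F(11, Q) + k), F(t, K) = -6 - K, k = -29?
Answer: 704313/28 ≈ 25154.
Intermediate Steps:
Y(l, R) = R + R*l (Y(l, R) = R*l + R = R + R*l)
W(Q) = 2 - 2*Q*(-35 - Q) (W(Q) = 2 - (Q + Q)*((-6 - Q) - 29) = 2 - 2*Q*(-35 - Q))
G(z) = 1/(2*z)
W(96) + G(Y(13, 1)) = (2 + 2*96² + 70*96) + 1/(2*((1*(1 + 13)))) = (2 + 2*9216 + 6720) + 1/(2*((1*14))) = (2 + 18432 + 6720) + (½)/14 = 25154 + (½)*(1/14) = 25154 + 1/28 = 704313/28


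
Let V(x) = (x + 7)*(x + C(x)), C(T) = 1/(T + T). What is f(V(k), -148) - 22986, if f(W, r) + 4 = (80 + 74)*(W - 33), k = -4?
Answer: -119911/4 ≈ -29978.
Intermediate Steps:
C(T) = 1/(2*T)
V(x) = (7 + x)*(x + 1/(2*x)) (V(x) = (x + 7)*(x + 1/(2*x)) = (7 + x)*(x + 1/(2*x)))
f(W, r) = -5086 + 154*W (f(W, r) = -4 + (80 + 74)*(W - 33) = -4 + 154*(-33 + W) = -4 + (-5082 + 154*W) = -5086 + 154*W)
f(V(k), -148) - 22986 = (-5086 + 154*(½ + (-4)² + 7*(-4) + (7/2)/(-4))) - 22986 = (-5086 + 154*(½ + 16 - 28 + (7/2)*(-¼))) - 22986 = (-5086 + 154*(½ + 16 - 28 - 7/8)) - 22986 = (-5086 + 154*(-99/8)) - 22986 = (-5086 - 7623/4) - 22986 = -27967/4 - 22986 = -119911/4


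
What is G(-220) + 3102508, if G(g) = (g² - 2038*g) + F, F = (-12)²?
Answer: 3599412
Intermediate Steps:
F = 144
G(g) = 144 + g² - 2038*g (G(g) = (g² - 2038*g) + 144 = 144 + g² - 2038*g)
G(-220) + 3102508 = (144 + (-220)² - 2038*(-220)) + 3102508 = (144 + 48400 + 448360) + 3102508 = 496904 + 3102508 = 3599412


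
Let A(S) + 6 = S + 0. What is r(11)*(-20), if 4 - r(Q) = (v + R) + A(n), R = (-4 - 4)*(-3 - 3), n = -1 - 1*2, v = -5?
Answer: 600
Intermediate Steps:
n = -3 (n = -1 - 2 = -3)
A(S) = -6 + S (A(S) = -6 + (S + 0) = -6 + S)
R = 48 (R = -8*(-6) = 48)
r(Q) = -30 (r(Q) = 4 - ((-5 + 48) + (-6 - 3)) = 4 - (43 - 9) = 4 - 1*34 = 4 - 34 = -30)
r(11)*(-20) = -30*(-20) = 600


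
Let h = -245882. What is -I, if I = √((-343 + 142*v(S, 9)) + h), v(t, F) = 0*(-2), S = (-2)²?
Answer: -35*I*√201 ≈ -496.21*I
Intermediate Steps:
S = 4
v(t, F) = 0
I = 35*I*√201 (I = √((-343 + 142*0) - 245882) = √((-343 + 0) - 245882) = √(-343 - 245882) = √(-246225) = 35*I*√201 ≈ 496.21*I)
-I = -35*I*√201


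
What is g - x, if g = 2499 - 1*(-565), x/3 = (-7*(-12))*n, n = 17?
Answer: -1220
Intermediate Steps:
x = 4284 (x = 3*(-7*(-12)*17) = 3*(84*17) = 3*1428 = 4284)
g = 3064 (g = 2499 + 565 = 3064)
g - x = 3064 - 1*4284 = 3064 - 4284 = -1220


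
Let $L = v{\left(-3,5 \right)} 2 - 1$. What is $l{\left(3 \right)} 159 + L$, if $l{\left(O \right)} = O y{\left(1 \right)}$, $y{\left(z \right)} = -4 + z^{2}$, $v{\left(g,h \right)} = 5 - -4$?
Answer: $-1414$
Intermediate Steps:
$v{\left(g,h \right)} = 9$ ($v{\left(g,h \right)} = 5 + 4 = 9$)
$L = 17$ ($L = 9 \cdot 2 - 1 = 18 - 1 = 17$)
$l{\left(O \right)} = - 3 O$ ($l{\left(O \right)} = O \left(-4 + 1^{2}\right) = O \left(-4 + 1\right) = O \left(-3\right) = - 3 O$)
$l{\left(3 \right)} 159 + L = \left(-3\right) 3 \cdot 159 + 17 = \left(-9\right) 159 + 17 = -1431 + 17 = -1414$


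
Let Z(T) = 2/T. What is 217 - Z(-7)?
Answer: 1521/7 ≈ 217.29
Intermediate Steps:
217 - Z(-7) = 217 - 2/(-7) = 217 - 2*(-1)/7 = 217 - 1*(-2/7) = 217 + 2/7 = 1521/7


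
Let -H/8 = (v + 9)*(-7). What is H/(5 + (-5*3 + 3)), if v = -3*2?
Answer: -24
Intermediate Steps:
v = -6
H = 168 (H = -8*(-6 + 9)*(-7) = -24*(-7) = -8*(-21) = 168)
H/(5 + (-5*3 + 3)) = 168/(5 + (-5*3 + 3)) = 168/(5 + (-15 + 3)) = 168/(5 - 12) = 168/(-7) = -⅐*168 = -24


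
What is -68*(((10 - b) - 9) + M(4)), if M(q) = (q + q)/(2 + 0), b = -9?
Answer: -952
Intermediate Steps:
M(q) = q (M(q) = (2*q)/2 = (2*q)*(½) = q)
-68*(((10 - b) - 9) + M(4)) = -68*(((10 - 1*(-9)) - 9) + 4) = -68*(((10 + 9) - 9) + 4) = -68*((19 - 9) + 4) = -68*(10 + 4) = -68*14 = -952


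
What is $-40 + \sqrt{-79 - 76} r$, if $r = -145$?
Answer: $-40 - 145 i \sqrt{155} \approx -40.0 - 1805.2 i$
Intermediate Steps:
$-40 + \sqrt{-79 - 76} r = -40 + \sqrt{-79 - 76} \left(-145\right) = -40 + \sqrt{-155} \left(-145\right) = -40 + i \sqrt{155} \left(-145\right) = -40 - 145 i \sqrt{155}$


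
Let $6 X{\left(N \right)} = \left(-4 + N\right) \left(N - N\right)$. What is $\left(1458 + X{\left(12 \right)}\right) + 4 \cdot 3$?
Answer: $1470$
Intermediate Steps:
$X{\left(N \right)} = 0$ ($X{\left(N \right)} = \frac{\left(-4 + N\right) \left(N - N\right)}{6} = \frac{\left(-4 + N\right) 0}{6} = \frac{1}{6} \cdot 0 = 0$)
$\left(1458 + X{\left(12 \right)}\right) + 4 \cdot 3 = \left(1458 + 0\right) + 4 \cdot 3 = 1458 + 12 = 1470$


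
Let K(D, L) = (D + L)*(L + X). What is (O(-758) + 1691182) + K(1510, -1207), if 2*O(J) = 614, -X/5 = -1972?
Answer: 4313348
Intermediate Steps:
X = 9860 (X = -5*(-1972) = 9860)
K(D, L) = (9860 + L)*(D + L) (K(D, L) = (D + L)*(L + 9860) = (D + L)*(9860 + L) = (9860 + L)*(D + L))
O(J) = 307 (O(J) = (1/2)*614 = 307)
(O(-758) + 1691182) + K(1510, -1207) = (307 + 1691182) + ((-1207)**2 + 9860*1510 + 9860*(-1207) + 1510*(-1207)) = 1691489 + (1456849 + 14888600 - 11901020 - 1822570) = 1691489 + 2621859 = 4313348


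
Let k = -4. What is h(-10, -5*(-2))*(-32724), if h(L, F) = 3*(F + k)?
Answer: -589032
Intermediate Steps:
h(L, F) = -12 + 3*F (h(L, F) = 3*(F - 4) = 3*(-4 + F) = -12 + 3*F)
h(-10, -5*(-2))*(-32724) = (-12 + 3*(-5*(-2)))*(-32724) = (-12 + 3*10)*(-32724) = (-12 + 30)*(-32724) = 18*(-32724) = -589032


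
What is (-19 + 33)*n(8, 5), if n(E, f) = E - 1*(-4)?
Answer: 168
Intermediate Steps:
n(E, f) = 4 + E (n(E, f) = E + 4 = 4 + E)
(-19 + 33)*n(8, 5) = (-19 + 33)*(4 + 8) = 14*12 = 168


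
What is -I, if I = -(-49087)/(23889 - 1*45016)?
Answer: 49087/21127 ≈ 2.3234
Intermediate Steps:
I = -49087/21127 (I = -(-49087)/(23889 - 45016) = -(-49087)/(-21127) = -(-49087)*(-1)/21127 = -1*49087/21127 = -49087/21127 ≈ -2.3234)
-I = -1*(-49087/21127) = 49087/21127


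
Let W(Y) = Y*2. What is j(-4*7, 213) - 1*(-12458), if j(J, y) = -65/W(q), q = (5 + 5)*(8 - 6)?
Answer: 99651/8 ≈ 12456.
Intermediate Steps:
q = 20 (q = 10*2 = 20)
W(Y) = 2*Y
j(J, y) = -13/8 (j(J, y) = -65/(2*20) = -65/40 = -65*1/40 = -13/8)
j(-4*7, 213) - 1*(-12458) = -13/8 - 1*(-12458) = -13/8 + 12458 = 99651/8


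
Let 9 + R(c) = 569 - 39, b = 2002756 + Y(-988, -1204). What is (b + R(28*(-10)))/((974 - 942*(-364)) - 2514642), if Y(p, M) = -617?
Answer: -100133/108539 ≈ -0.92255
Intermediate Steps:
b = 2002139 (b = 2002756 - 617 = 2002139)
R(c) = 521 (R(c) = -9 + (569 - 39) = -9 + 530 = 521)
(b + R(28*(-10)))/((974 - 942*(-364)) - 2514642) = (2002139 + 521)/((974 - 942*(-364)) - 2514642) = 2002660/((974 + 342888) - 2514642) = 2002660/(343862 - 2514642) = 2002660/(-2170780) = 2002660*(-1/2170780) = -100133/108539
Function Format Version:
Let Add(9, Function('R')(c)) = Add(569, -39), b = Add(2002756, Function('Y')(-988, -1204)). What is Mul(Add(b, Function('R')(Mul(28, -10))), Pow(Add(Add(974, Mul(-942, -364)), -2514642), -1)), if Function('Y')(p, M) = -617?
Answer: Rational(-100133, 108539) ≈ -0.92255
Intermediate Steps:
b = 2002139 (b = Add(2002756, -617) = 2002139)
Function('R')(c) = 521 (Function('R')(c) = Add(-9, Add(569, -39)) = Add(-9, 530) = 521)
Mul(Add(b, Function('R')(Mul(28, -10))), Pow(Add(Add(974, Mul(-942, -364)), -2514642), -1)) = Mul(Add(2002139, 521), Pow(Add(Add(974, Mul(-942, -364)), -2514642), -1)) = Mul(2002660, Pow(Add(Add(974, 342888), -2514642), -1)) = Mul(2002660, Pow(Add(343862, -2514642), -1)) = Mul(2002660, Pow(-2170780, -1)) = Mul(2002660, Rational(-1, 2170780)) = Rational(-100133, 108539)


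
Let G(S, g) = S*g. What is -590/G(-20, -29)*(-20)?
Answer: 590/29 ≈ 20.345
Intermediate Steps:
-590/G(-20, -29)*(-20) = -590/((-20*(-29)))*(-20) = -590/580*(-20) = -590*1/580*(-20) = -59/58*(-20) = 590/29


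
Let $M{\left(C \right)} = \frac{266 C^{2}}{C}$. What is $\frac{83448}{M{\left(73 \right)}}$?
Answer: $\frac{2196}{511} \approx 4.2975$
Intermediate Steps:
$M{\left(C \right)} = 266 C$
$\frac{83448}{M{\left(73 \right)}} = \frac{83448}{266 \cdot 73} = \frac{83448}{19418} = 83448 \cdot \frac{1}{19418} = \frac{2196}{511}$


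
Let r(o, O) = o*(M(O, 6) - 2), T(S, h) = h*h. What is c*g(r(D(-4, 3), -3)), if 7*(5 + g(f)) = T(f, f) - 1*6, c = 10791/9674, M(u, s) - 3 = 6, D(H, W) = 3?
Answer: 2158200/33859 ≈ 63.741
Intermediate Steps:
M(u, s) = 9 (M(u, s) = 3 + 6 = 9)
T(S, h) = h²
r(o, O) = 7*o (r(o, O) = o*(9 - 2) = o*7 = 7*o)
c = 10791/9674 (c = 10791*(1/9674) = 10791/9674 ≈ 1.1155)
g(f) = -41/7 + f²/7 (g(f) = -5 + (f² - 1*6)/7 = -5 + (f² - 6)/7 = -5 + (-6 + f²)/7 = -5 + (-6/7 + f²/7) = -41/7 + f²/7)
c*g(r(D(-4, 3), -3)) = 10791*(-41/7 + (7*3)²/7)/9674 = 10791*(-41/7 + (⅐)*21²)/9674 = 10791*(-41/7 + (⅐)*441)/9674 = 10791*(-41/7 + 63)/9674 = (10791/9674)*(400/7) = 2158200/33859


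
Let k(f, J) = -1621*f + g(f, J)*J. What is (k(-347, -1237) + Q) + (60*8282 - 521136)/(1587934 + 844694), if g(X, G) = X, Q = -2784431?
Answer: -363415366913/202719 ≈ -1.7927e+6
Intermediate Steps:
k(f, J) = -1621*f + J*f (k(f, J) = -1621*f + f*J = -1621*f + J*f)
(k(-347, -1237) + Q) + (60*8282 - 521136)/(1587934 + 844694) = (-347*(-1621 - 1237) - 2784431) + (60*8282 - 521136)/(1587934 + 844694) = (-347*(-2858) - 2784431) + (496920 - 521136)/2432628 = (991726 - 2784431) - 24216*1/2432628 = -1792705 - 2018/202719 = -363415366913/202719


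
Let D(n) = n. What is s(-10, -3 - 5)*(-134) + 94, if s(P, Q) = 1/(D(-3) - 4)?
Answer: 792/7 ≈ 113.14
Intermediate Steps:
s(P, Q) = -⅐ (s(P, Q) = 1/(-3 - 4) = 1/(-7) = -⅐)
s(-10, -3 - 5)*(-134) + 94 = -⅐*(-134) + 94 = 134/7 + 94 = 792/7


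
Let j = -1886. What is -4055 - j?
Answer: -2169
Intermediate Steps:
-4055 - j = -4055 - 1*(-1886) = -4055 + 1886 = -2169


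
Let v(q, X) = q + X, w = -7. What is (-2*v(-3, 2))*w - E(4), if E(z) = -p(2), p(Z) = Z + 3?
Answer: -9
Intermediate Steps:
p(Z) = 3 + Z
v(q, X) = X + q
E(z) = -5 (E(z) = -(3 + 2) = -1*5 = -5)
(-2*v(-3, 2))*w - E(4) = -2*(2 - 3)*(-7) - 1*(-5) = -2*(-1)*(-7) + 5 = 2*(-7) + 5 = -14 + 5 = -9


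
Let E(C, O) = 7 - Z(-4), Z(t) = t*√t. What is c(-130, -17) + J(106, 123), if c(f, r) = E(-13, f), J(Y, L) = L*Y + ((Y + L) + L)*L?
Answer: 56341 + 8*I ≈ 56341.0 + 8.0*I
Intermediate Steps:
Z(t) = t^(3/2)
J(Y, L) = L*Y + L*(Y + 2*L) (J(Y, L) = L*Y + ((L + Y) + L)*L = L*Y + (Y + 2*L)*L = L*Y + L*(Y + 2*L))
E(C, O) = 7 + 8*I (E(C, O) = 7 - (-4)^(3/2) = 7 - (-8)*I = 7 + 8*I)
c(f, r) = 7 + 8*I
c(-130, -17) + J(106, 123) = (7 + 8*I) + 2*123*(123 + 106) = (7 + 8*I) + 2*123*229 = (7 + 8*I) + 56334 = 56341 + 8*I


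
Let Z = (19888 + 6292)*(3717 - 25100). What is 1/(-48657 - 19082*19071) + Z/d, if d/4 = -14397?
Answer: 60265571499033106/6199590400731 ≈ 9720.9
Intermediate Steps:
Z = -559806940 (Z = 26180*(-21383) = -559806940)
d = -57588 (d = 4*(-14397) = -57588)
1/(-48657 - 19082*19071) + Z/d = 1/(-48657 - 19082*19071) - 559806940/(-57588) = (1/19071)/(-67739) - 559806940*(-1/57588) = -1/67739*1/19071 + 139951735/14397 = -1/1291850469 + 139951735/14397 = 60265571499033106/6199590400731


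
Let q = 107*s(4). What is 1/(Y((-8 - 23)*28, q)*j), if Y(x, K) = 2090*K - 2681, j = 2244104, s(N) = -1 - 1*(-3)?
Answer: 1/997681512216 ≈ 1.0023e-12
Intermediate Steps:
s(N) = 2 (s(N) = -1 + 3 = 2)
q = 214 (q = 107*2 = 214)
Y(x, K) = -2681 + 2090*K
1/(Y((-8 - 23)*28, q)*j) = 1/((-2681 + 2090*214)*2244104) = (1/2244104)/(-2681 + 447260) = (1/2244104)/444579 = (1/444579)*(1/2244104) = 1/997681512216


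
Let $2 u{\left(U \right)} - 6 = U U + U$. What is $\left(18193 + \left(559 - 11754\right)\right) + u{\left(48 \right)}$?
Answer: $8177$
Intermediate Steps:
$u{\left(U \right)} = 3 + \frac{U}{2} + \frac{U^{2}}{2}$ ($u{\left(U \right)} = 3 + \frac{U U + U}{2} = 3 + \frac{U^{2} + U}{2} = 3 + \frac{U + U^{2}}{2} = 3 + \left(\frac{U}{2} + \frac{U^{2}}{2}\right) = 3 + \frac{U}{2} + \frac{U^{2}}{2}$)
$\left(18193 + \left(559 - 11754\right)\right) + u{\left(48 \right)} = \left(18193 + \left(559 - 11754\right)\right) + \left(3 + \frac{1}{2} \cdot 48 + \frac{48^{2}}{2}\right) = \left(18193 - 11195\right) + \left(3 + 24 + \frac{1}{2} \cdot 2304\right) = 6998 + \left(3 + 24 + 1152\right) = 6998 + 1179 = 8177$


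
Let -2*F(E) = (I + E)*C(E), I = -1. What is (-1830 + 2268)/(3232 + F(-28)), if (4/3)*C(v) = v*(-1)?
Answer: 876/7073 ≈ 0.12385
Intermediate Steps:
C(v) = -3*v/4 (C(v) = 3*(v*(-1))/4 = 3*(-v)/4 = -3*v/4)
F(E) = 3*E*(-1 + E)/8 (F(E) = -(-1 + E)*(-3*E/4)/2 = -(-3)*E*(-1 + E)/8 = 3*E*(-1 + E)/8)
(-1830 + 2268)/(3232 + F(-28)) = (-1830 + 2268)/(3232 + (3/8)*(-28)*(-1 - 28)) = 438/(3232 + (3/8)*(-28)*(-29)) = 438/(3232 + 609/2) = 438/(7073/2) = 438*(2/7073) = 876/7073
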